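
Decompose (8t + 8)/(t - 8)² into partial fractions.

(8t + 8) = α(t - 8) + β. At t = 8: β = 8·8 + 8 = 72. Coeff of t: α = 8
Result: 8/(t - 8) + 72/(t - 8)²


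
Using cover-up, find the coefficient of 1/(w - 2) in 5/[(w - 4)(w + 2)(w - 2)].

Cover (w - 2), set w=2: 5/[(2 - 4)(2 + 2)] = -5/8


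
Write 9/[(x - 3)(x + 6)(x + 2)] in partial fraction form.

Using cover-up method: α = 1/5, β = 1/4, γ = -9/20
Result: (1/5)/(x - 3) + (1/4)/(x + 6) - (9/20)/(x + 2)


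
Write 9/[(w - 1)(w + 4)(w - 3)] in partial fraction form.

Using cover-up method: P = -9/10, Q = 9/35, R = 9/14
Result: (-9/10)/(w - 1) + (9/35)/(w + 4) + (9/14)/(w - 3)


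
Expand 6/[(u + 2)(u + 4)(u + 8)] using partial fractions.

Using cover-up method: P = 1/2, Q = -3/4, R = 1/4
Result: (1/2)/(u + 2) - (3/4)/(u + 4) + (1/4)/(u + 8)


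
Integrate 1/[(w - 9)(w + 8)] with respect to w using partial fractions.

Decompose: 1/[(w - 9)(w + 8)] = (1/17)/(w - 9) - (1/17)/(w + 8). Integrate each term: (1/17) ln|(w - 9)| - (1/17) ln|(w + 8)| + C


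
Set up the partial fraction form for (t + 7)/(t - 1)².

Repeated linear factor: A/(t - 1) + B/(t - 1)²


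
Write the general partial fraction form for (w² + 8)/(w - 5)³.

Repeated linear factor (power 3): P/(w - 5) + Q/(w - 5)² + R/(w - 5)³


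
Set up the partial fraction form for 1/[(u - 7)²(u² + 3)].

Repeated linear + quadratic: α/(u - 7) + β/(u - 7)² + (γu + δ)/(u² + 3)


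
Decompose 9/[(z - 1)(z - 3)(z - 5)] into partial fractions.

Using cover-up method: A = 9/8, B = -9/4, C = 9/8
Result: (9/8)/(z - 1) - (9/4)/(z - 3) + (9/8)/(z - 5)


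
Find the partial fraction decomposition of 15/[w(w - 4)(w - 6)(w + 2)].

Using Heaviside cover-up: (5/16)/w - (5/16)/(w - 4) + (5/32)/(w - 6) - (5/32)/(w + 2)


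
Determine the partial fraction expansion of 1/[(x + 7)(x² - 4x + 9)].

Cover-up at x = -7: α = 1/((-7)² - 4·(-7) + 9) = 1/86. Then β = -α = -1/86, γ = -α·(-4 - 7) = 11/86
Result: (1/86)/(x + 7) - ((1/86)x - 11/86)/(x² - 4x + 9)


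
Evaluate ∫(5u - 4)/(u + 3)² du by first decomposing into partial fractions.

Decompose: A = 5, B = 5·(-3) - 4 = -19, so (5u - 4)/(u + 3)² = 5/(u + 3) - 19/(u + 3)². Integrate: ∫ A/(u + 3) du = 5 ln|(u + 3)|; ∫ B/(u + 3)² du = 19/(u + 3). Sum: 5 ln|(u + 3)| + 19/(u + 3) + C


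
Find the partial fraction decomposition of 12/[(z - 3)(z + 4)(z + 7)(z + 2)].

Using Heaviside cover-up: (6/175)/(z - 3) + (2/7)/(z + 4) - (2/25)/(z + 7) - (6/25)/(z + 2)


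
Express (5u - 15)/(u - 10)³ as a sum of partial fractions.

(5u - 15) = P(u - 10)² + Q(u - 10) + R. At u = 10: R = 5·10 - 15 = 35. Coefficients: P = 0, Q = 5
Result: 5/(u - 10)² + 35/(u - 10)³


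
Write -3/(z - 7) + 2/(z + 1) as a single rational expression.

Common denominator (z - 7)(z + 1). Numerator: -3(z + 1) + 2(z - 7) = (-3z - 3) + (2z - 14) = -z - 17
Result: (-z - 17)/[(z - 7)(z + 1)]


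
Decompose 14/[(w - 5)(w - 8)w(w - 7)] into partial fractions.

Using Heaviside cover-up: (7/15)/(w - 5) + (7/12)/(w - 8) - (1/20)/w - 1/(w - 7)


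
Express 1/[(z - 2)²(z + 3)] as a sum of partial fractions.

Cover-up at z=-3: C = 1/(-3 - 2)² = 1/25. Cover-up at z=2: B = 1/(2 + 3) = 1/5. Comparing z² coeff: A = -C = -1/25
Result: (-1/25)/(z - 2) + (1/5)/(z - 2)² + (1/25)/(z + 3)


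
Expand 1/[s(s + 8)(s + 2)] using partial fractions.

Using cover-up method: A = 1/16, B = 1/48, C = -1/12
Result: (1/16)/s + (1/48)/(s + 8) - (1/12)/(s + 2)


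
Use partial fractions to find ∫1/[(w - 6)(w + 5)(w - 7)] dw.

Cover-up: P = -1/11, Q = 1/132, R = 1/12. Decomposition: (-1/11)/(w - 6) + (1/132)/(w + 5) + (1/12)/(w - 7). Integrate each term: (-1/11) ln|(w - 6)| + (1/132) ln|(w + 5)| + (1/12) ln|(w - 7)| + C


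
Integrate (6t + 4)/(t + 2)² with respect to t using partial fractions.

Decompose: A = 6, B = 6·(-2) + 4 = -8, so (6t + 4)/(t + 2)² = 6/(t + 2) - 8/(t + 2)². Integrate: ∫ A/(t + 2) dt = 6 ln|(t + 2)|; ∫ B/(t + 2)² dt = 8/(t + 2). Sum: 6 ln|(t + 2)| + 8/(t + 2) + C


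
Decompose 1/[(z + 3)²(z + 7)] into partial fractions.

Cover-up at z=-7: γ = 1/(-7 + 3)² = 1/16. Cover-up at z=-3: β = 1/(-3 + 7) = 1/4. Comparing z² coeff: α = -γ = -1/16
Result: (-1/16)/(z + 3) + (1/4)/(z + 3)² + (1/16)/(z + 7)


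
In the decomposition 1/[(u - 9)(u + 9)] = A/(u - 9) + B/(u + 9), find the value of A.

Cover-up at u = 9: A = 1/(9 + 9) = 1/18


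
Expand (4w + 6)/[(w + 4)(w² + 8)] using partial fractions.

At w=-4: A = (4·(-4) + 6)/((-4)² + 8) = -5/12. B = -A = 5/12, C = 4 - (-4)·A = 7/3
Result: (-5/12)/(w + 4) + ((5/12)w + 7/3)/(w² + 8)


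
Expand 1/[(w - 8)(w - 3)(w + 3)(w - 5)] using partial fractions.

Using Heaviside cover-up: (1/165)/(w - 8) + (1/60)/(w - 3) - (1/528)/(w + 3) - (1/48)/(w - 5)


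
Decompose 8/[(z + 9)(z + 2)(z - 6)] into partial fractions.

Using cover-up method: A = 8/105, B = -1/7, C = 1/15
Result: (8/105)/(z + 9) - (1/7)/(z + 2) + (1/15)/(z - 6)


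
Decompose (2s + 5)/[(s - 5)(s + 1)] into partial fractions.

At s=5: P = (2·5 + 5)/(5 + 1) = 5/2. At s=-1: Q = (2·(-1) + 5)/(-1 - 5) = -1/2
Result: (5/2)/(s - 5) - (1/2)/(s + 1)


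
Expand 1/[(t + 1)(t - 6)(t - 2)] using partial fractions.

Using cover-up method: P = 1/21, Q = 1/28, R = -1/12
Result: (1/21)/(t + 1) + (1/28)/(t - 6) - (1/12)/(t - 2)


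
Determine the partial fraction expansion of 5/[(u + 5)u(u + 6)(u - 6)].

Using Heaviside cover-up: (1/11)/(u + 5) - (1/36)/u - (5/72)/(u + 6) + (5/792)/(u - 6)


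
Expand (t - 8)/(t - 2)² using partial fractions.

(t - 8) = P(t - 2) + Q. At t = 2: Q = 1·2 - 8 = -6. Coeff of t: P = 1
Result: 1/(t - 2) - 6/(t - 2)²


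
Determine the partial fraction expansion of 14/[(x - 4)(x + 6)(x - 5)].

Using cover-up method: A = -7/5, B = 7/55, C = 14/11
Result: (-7/5)/(x - 4) + (7/55)/(x + 6) + (14/11)/(x - 5)


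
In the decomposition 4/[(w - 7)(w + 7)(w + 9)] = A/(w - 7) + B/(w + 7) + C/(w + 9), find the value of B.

Cover-up at w = -7: B = 4/[(-7 - 7)(-7 + 9)] = 4/[(-14)(2)] = -4/28 = -1/7


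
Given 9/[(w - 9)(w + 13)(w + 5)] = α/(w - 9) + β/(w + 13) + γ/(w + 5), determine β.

Cover-up at w = -13: β = 9/[(-13 - 9)(-13 + 5)] = 9/[(-22)(-8)] = 9/176


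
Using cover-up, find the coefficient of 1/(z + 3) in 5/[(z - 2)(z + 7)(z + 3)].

Cover (z + 3), set z=-3: 5/[(-3 - 2)(-3 + 7)] = -1/4


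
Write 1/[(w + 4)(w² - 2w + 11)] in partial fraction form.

Cover-up at w = -4: A = 1/((-4)² - 2·(-4) + 11) = 1/35. Then B = -A = -1/35, C = -A·(-2 - 4) = 6/35
Result: (1/35)/(w + 4) - ((1/35)w - 6/35)/(w² - 2w + 11)


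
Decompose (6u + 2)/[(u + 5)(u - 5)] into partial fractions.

At u=-5: A = (6·(-5) + 2)/(-5 - 5) = 14/5. At u=5: B = (6·5 + 2)/(5 + 5) = 16/5
Result: (14/5)/(u + 5) + (16/5)/(u - 5)


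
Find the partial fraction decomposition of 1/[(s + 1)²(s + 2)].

Cover-up at s=-2: C = 1/(-2 + 1)² = 1. Cover-up at s=-1: B = 1/(-1 + 2) = 1. Comparing s² coeff: A = -C = -1
Result: -1/(s + 1) + 1/(s + 1)² + 1/(s + 2)


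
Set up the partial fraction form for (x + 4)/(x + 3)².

Repeated linear factor: α/(x + 3) + β/(x + 3)²


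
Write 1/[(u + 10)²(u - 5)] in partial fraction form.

Cover-up at u=5: γ = 1/(5 + 10)² = 1/225. Cover-up at u=-10: β = 1/(-10 - 5) = -1/15. Comparing u² coeff: α = -γ = -1/225
Result: (-1/225)/(u + 10) - (1/15)/(u + 10)² + (1/225)/(u - 5)


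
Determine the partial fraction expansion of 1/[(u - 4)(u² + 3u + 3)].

Cover-up at u = 4: P = 1/(4² + 3·4 + 3) = 1/31. Then Q = -P = -1/31, R = -P·(3 + 4) = -7/31
Result: (1/31)/(u - 4) - ((1/31)u + 7/31)/(u² + 3u + 3)


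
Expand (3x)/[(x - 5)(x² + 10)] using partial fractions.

At x=5: A = (3·5 + 0)/(5² + 10) = 3/7. B = -A = -3/7, C = 3 - 5·A = 6/7
Result: (3/7)/(x - 5) - ((3/7)x - 6/7)/(x² + 10)


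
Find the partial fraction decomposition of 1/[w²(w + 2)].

Cover-up at w=-2: γ = 1/(-2 - 0)² = 1/4. Cover-up at w=0: β = 1/(0 + 2) = 1/2. Comparing w² coeff: α = -γ = -1/4
Result: (-1/4)/w + (1/2)/w² + (1/4)/(w + 2)


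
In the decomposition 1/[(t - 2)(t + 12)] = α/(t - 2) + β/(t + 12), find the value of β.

Cover-up at t = -12: β = 1/(-12 - 2) = -1/14


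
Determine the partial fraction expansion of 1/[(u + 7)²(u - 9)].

Cover-up at u=9: R = 1/(9 + 7)² = 1/256. Cover-up at u=-7: Q = 1/(-7 - 9) = -1/16. Comparing u² coeff: P = -R = -1/256
Result: (-1/256)/(u + 7) - (1/16)/(u + 7)² + (1/256)/(u - 9)


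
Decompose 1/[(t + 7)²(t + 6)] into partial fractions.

Cover-up at t=-6: R = 1/(-6 + 7)² = 1. Cover-up at t=-7: Q = 1/(-7 + 6) = -1. Comparing t² coeff: P = -R = -1
Result: -1/(t + 7) - 1/(t + 7)² + 1/(t + 6)


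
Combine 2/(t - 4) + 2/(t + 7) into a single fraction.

Common denominator (t - 4)(t + 7). Numerator: 2(t + 7) + 2(t - 4) = (2t + 14) + (2t - 8) = 4t + 6
Result: (4t + 6)/[(t - 4)(t + 7)]


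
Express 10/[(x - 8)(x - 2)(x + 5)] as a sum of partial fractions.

Using cover-up method: A = 5/39, B = -5/21, C = 10/91
Result: (5/39)/(x - 8) - (5/21)/(x - 2) + (10/91)/(x + 5)


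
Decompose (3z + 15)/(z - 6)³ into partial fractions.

(3z + 15) = P(z - 6)² + Q(z - 6) + R. At z = 6: R = 3·6 + 15 = 33. Coefficients: P = 0, Q = 3
Result: 3/(z - 6)² + 33/(z - 6)³


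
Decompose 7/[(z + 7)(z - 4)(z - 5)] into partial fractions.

Using cover-up method: α = 7/132, β = -7/11, γ = 7/12
Result: (7/132)/(z + 7) - (7/11)/(z - 4) + (7/12)/(z - 5)


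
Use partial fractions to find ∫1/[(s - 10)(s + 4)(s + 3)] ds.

Cover-up: α = 1/182, β = 1/14, γ = -1/13. Decomposition: (1/182)/(s - 10) + (1/14)/(s + 4) - (1/13)/(s + 3). Integrate each term: (1/182) ln|(s - 10)| + (1/14) ln|(s + 4)| - (1/13) ln|(s + 3)| + C


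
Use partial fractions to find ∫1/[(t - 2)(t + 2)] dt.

Decompose: 1/[(t - 2)(t + 2)] = (1/4)/(t - 2) - (1/4)/(t + 2). Integrate each term: (1/4) ln|(t - 2)| - (1/4) ln|(t + 2)| + C


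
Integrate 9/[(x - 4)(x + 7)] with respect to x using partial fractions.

Decompose: 9/[(x - 4)(x + 7)] = (9/11)/(x - 4) - (9/11)/(x + 7). Integrate each term: (9/11) ln|(x - 4)| - (9/11) ln|(x + 7)| + C


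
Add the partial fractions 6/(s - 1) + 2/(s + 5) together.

Common denominator (s - 1)(s + 5). Numerator: 6(s + 5) + 2(s - 1) = (6s + 30) + (2s - 2) = 8s + 28
Result: (8s + 28)/[(s - 1)(s + 5)]


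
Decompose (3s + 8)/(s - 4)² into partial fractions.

(3s + 8) = α(s - 4) + β. At s = 4: β = 3·4 + 8 = 20. Coeff of s: α = 3
Result: 3/(s - 4) + 20/(s - 4)²


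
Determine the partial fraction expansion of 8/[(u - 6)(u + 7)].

8/(u - 6)(u + 7) = P/(u - 6) + Q/(u + 7). P = 8/(6 + 7) = 8/13, Q = 8/(-7 - 6) = -8/13
Result: (8/13)/(u - 6) - (8/13)/(u + 7)


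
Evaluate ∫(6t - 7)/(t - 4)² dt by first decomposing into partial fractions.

Decompose: A = 6, B = 6·4 - 7 = 17, so (6t - 7)/(t - 4)² = 6/(t - 4) + 17/(t - 4)². Integrate: ∫ A/(t - 4) dt = 6 ln|(t - 4)|; ∫ B/(t - 4)² dt = -17/(t - 4). Sum: 6 ln|(t - 4)| - 17/(t - 4) + C


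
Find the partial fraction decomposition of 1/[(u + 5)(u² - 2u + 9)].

Cover-up at u = -5: α = 1/((-5)² - 2·(-5) + 9) = 1/44. Then β = -α = -1/44, γ = -α·(-2 - 5) = 7/44
Result: (1/44)/(u + 5) - ((1/44)u - 7/44)/(u² - 2u + 9)


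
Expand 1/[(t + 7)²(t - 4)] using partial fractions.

Cover-up at t=4: γ = 1/(4 + 7)² = 1/121. Cover-up at t=-7: β = 1/(-7 - 4) = -1/11. Comparing t² coeff: α = -γ = -1/121
Result: (-1/121)/(t + 7) - (1/11)/(t + 7)² + (1/121)/(t - 4)


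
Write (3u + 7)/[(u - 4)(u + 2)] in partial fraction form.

At u=4: A = (3·4 + 7)/(4 + 2) = 19/6. At u=-2: B = (3·(-2) + 7)/(-2 - 4) = -1/6
Result: (19/6)/(u - 4) - (1/6)/(u + 2)


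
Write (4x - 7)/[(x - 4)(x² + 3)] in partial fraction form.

At x=4: A = (4·4 - 7)/(4² + 3) = 9/19. B = -A = -9/19, C = 4 - 4·A = 40/19
Result: (9/19)/(x - 4) - ((9/19)x - 40/19)/(x² + 3)


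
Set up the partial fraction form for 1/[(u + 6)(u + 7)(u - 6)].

Three distinct linear factors: P/(u + 6) + Q/(u + 7) + R/(u - 6)


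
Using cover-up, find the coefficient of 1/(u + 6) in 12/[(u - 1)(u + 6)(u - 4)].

Cover (u + 6), set u=-6: 12/[(-6 - 1)(-6 - 4)] = 6/35


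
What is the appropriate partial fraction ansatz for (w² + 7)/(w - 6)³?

Repeated linear factor (power 3): α/(w - 6) + β/(w - 6)² + γ/(w - 6)³


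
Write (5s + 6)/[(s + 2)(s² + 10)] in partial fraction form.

At s=-2: P = (5·(-2) + 6)/((-2)² + 10) = -2/7. Q = -P = 2/7, R = 5 - (-2)·P = 31/7
Result: (-2/7)/(s + 2) + ((2/7)s + 31/7)/(s² + 10)


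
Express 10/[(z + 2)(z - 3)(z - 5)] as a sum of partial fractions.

Using cover-up method: α = 2/7, β = -1, γ = 5/7
Result: (2/7)/(z + 2) - 1/(z - 3) + (5/7)/(z - 5)


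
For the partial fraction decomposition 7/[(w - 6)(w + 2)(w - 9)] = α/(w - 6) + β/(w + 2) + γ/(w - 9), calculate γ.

Cover-up at w = 9: γ = 7/[(9 - 6)(9 + 2)] = 7/[(3)(11)] = 7/33


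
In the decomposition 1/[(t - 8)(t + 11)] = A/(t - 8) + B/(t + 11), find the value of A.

Cover-up at t = 8: A = 1/(8 + 11) = 1/19


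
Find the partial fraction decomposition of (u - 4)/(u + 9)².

(u - 4) = P(u + 9) + Q. At u = -9: Q = 1·(-9) - 4 = -13. Coeff of u: P = 1
Result: 1/(u + 9) - 13/(u + 9)²


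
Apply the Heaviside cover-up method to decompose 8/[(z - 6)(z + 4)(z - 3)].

Cover (z - 6), z=6: α = 8/[(6 + 4)(6 - 3)] = 4/15. Cover (z + 4), z=-4: β = 8/[(-4 - 6)(-4 - 3)] = 4/35. Cover (z - 3), z=3: γ = 8/[(3 - 6)(3 + 4)] = -8/21.
Result: (4/15)/(z - 6) + (4/35)/(z + 4) - (8/21)/(z - 3)


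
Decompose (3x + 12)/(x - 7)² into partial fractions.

(3x + 12) = α(x - 7) + β. At x = 7: β = 3·7 + 12 = 33. Coeff of x: α = 3
Result: 3/(x - 7) + 33/(x - 7)²


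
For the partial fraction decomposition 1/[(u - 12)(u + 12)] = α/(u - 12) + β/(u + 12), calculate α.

Cover-up at u = 12: α = 1/(12 + 12) = 1/24


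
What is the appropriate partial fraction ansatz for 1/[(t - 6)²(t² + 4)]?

Repeated linear + quadratic: α/(t - 6) + β/(t - 6)² + (γt + δ)/(t² + 4)


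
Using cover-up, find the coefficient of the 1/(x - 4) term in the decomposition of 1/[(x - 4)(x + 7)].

Cover (x - 4), set x=4: 1/((x + 7) at x=4) = 1/(11) = 1/11


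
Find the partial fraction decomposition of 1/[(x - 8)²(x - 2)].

Cover-up at x=2: γ = 1/(2 - 8)² = 1/36. Cover-up at x=8: β = 1/(8 - 2) = 1/6. Comparing x² coeff: α = -γ = -1/36
Result: (-1/36)/(x - 8) + (1/6)/(x - 8)² + (1/36)/(x - 2)


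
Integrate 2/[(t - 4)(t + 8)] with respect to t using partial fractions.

Decompose: 2/[(t - 4)(t + 8)] = (1/6)/(t - 4) - (1/6)/(t + 8). Integrate each term: (1/6) ln|(t - 4)| - (1/6) ln|(t + 8)| + C


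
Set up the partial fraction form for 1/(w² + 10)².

Repeated quadratic factor: (Pw + Q)/(w² + 10) + (Rw + S)/(w² + 10)²


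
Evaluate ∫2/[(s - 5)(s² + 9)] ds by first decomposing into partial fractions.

Cover-up at s=5: α = 2/(5²+9) = 1/17. Coeff matching: β = -1/17, γ = -5/17. Decomposition: (1/17)/(s - 5) - ((1/17)s + 5/17)/(s² + 9). Integrate: linear → ln, quadratic → (1/2)ln + arctan: (1/17) ln|(s - 5)| - (1/34) ln(s² + 9) - (5/51) arctan(s/3) + C


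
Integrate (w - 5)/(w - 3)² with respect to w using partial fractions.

Decompose: α = 1, β = 1·3 - 5 = -2, so (w - 5)/(w - 3)² = 1/(w - 3) - 2/(w - 3)². Integrate: ∫ α/(w - 3) dw = ln|(w - 3)|; ∫ β/(w - 3)² dw = 2/(w - 3). Sum: ln|(w - 3)| + 2/(w - 3) + C


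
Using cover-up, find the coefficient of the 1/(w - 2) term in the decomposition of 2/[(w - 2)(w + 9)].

Cover (w - 2), set w=2: 2/((w + 9) at w=2) = 2/(11) = 2/11


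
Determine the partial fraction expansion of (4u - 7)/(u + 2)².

(4u - 7) = A(u + 2) + B. At u = -2: B = 4·(-2) - 7 = -15. Coeff of u: A = 4
Result: 4/(u + 2) - 15/(u + 2)²


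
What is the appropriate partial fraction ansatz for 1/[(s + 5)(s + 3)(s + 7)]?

Three distinct linear factors: P/(s + 5) + Q/(s + 3) + R/(s + 7)


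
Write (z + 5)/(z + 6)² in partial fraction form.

(z + 5) = P(z + 6) + Q. At z = -6: Q = 1·(-6) + 5 = -1. Coeff of z: P = 1
Result: 1/(z + 6) - 1/(z + 6)²


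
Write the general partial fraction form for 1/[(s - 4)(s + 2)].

Distinct linear factors: α/(s - 4) + β/(s + 2)


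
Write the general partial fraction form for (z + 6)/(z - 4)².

Repeated linear factor: A/(z - 4) + B/(z - 4)²


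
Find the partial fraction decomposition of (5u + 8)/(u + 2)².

(5u + 8) = A(u + 2) + B. At u = -2: B = 5·(-2) + 8 = -2. Coeff of u: A = 5
Result: 5/(u + 2) - 2/(u + 2)²


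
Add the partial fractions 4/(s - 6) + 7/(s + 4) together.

Common denominator (s - 6)(s + 4). Numerator: 4(s + 4) + 7(s - 6) = (4s + 16) + (7s - 42) = 11s - 26
Result: (11s - 26)/[(s - 6)(s + 4)]


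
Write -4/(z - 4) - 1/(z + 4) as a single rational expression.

Common denominator (z - 4)(z + 4). Numerator: -4(z + 4) - 1(z - 4) = (-4z - 16) - (z - 4) = -5z - 12
Result: (-5z - 12)/[(z - 4)(z + 4)]


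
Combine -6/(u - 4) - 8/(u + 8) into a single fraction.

Common denominator (u - 4)(u + 8). Numerator: -6(u + 8) - 8(u - 4) = (-6u - 48) - (8u - 32) = -14u - 16
Result: (-14u - 16)/[(u - 4)(u + 8)]


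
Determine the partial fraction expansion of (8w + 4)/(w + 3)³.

(8w + 4) = P(w + 3)² + Q(w + 3) + R. At w = -3: R = 8·(-3) + 4 = -20. Coefficients: P = 0, Q = 8
Result: 8/(w + 3)² - 20/(w + 3)³


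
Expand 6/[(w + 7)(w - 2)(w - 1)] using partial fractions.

Using cover-up method: α = 1/12, β = 2/3, γ = -3/4
Result: (1/12)/(w + 7) + (2/3)/(w - 2) - (3/4)/(w - 1)


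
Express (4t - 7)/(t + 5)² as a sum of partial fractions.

(4t - 7) = α(t + 5) + β. At t = -5: β = 4·(-5) - 7 = -27. Coeff of t: α = 4
Result: 4/(t + 5) - 27/(t + 5)²


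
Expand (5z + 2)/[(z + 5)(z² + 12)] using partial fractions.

At z=-5: A = (5·(-5) + 2)/((-5)² + 12) = -23/37. B = -A = 23/37, C = 5 - (-5)·A = 70/37
Result: (-23/37)/(z + 5) + ((23/37)z + 70/37)/(z² + 12)


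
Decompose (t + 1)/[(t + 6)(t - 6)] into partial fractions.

At t=-6: α = (1·(-6) + 1)/(-6 - 6) = 5/12. At t=6: β = (1·6 + 1)/(6 + 6) = 7/12
Result: (5/12)/(t + 6) + (7/12)/(t - 6)


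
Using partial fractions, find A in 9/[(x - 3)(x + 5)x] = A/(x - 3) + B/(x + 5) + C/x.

Cover-up at x = 3: A = 9/[(3 + 5)(3 - 0)] = 9/[(8)(3)] = 9/24 = 3/8


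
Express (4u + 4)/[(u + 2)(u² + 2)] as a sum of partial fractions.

At u=-2: A = (4·(-2) + 4)/((-2)² + 2) = -2/3. B = -A = 2/3, C = 4 - (-2)·A = 8/3
Result: (-2/3)/(u + 2) + ((2/3)u + 8/3)/(u² + 2)


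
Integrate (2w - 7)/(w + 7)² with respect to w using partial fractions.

Decompose: A = 2, B = 2·(-7) - 7 = -21, so (2w - 7)/(w + 7)² = 2/(w + 7) - 21/(w + 7)². Integrate: ∫ A/(w + 7) dw = 2 ln|(w + 7)|; ∫ B/(w + 7)² dw = 21/(w + 7). Sum: 2 ln|(w + 7)| + 21/(w + 7) + C


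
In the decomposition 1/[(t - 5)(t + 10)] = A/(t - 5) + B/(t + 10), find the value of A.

Cover-up at t = 5: A = 1/(5 + 10) = 1/15


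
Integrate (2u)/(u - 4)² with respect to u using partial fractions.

Decompose: A = 2, B = 2·4 + 0 = 8, so (2u)/(u - 4)² = 2/(u - 4) + 8/(u - 4)². Integrate: ∫ A/(u - 4) du = 2 ln|(u - 4)|; ∫ B/(u - 4)² du = -8/(u - 4). Sum: 2 ln|(u - 4)| - 8/(u - 4) + C


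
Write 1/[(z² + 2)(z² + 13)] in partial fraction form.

Coefficient matching gives A = C = 0, B = 1/(13-2) = 1/11, D = -B = -1/11
Result: (1/11)/(z² + 2) - (1/11)/(z² + 13)


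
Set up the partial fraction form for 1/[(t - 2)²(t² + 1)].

Repeated linear + quadratic: A/(t - 2) + B/(t - 2)² + (Ct + D)/(t² + 1)


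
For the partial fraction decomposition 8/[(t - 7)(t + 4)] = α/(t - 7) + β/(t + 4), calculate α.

Cover-up at t = 7: α = 8/(7 + 4) = 8/11


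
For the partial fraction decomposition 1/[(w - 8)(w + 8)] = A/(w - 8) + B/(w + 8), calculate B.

Cover-up at w = -8: B = 1/(-8 - 8) = -1/16


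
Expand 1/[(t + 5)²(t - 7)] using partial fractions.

Cover-up at t=7: γ = 1/(7 + 5)² = 1/144. Cover-up at t=-5: β = 1/(-5 - 7) = -1/12. Comparing t² coeff: α = -γ = -1/144
Result: (-1/144)/(t + 5) - (1/12)/(t + 5)² + (1/144)/(t - 7)


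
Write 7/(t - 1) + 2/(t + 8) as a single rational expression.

Common denominator (t - 1)(t + 8). Numerator: 7(t + 8) + 2(t - 1) = (7t + 56) + (2t - 2) = 9t + 54
Result: (9t + 54)/[(t - 1)(t + 8)]


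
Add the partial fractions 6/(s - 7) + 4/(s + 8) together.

Common denominator (s - 7)(s + 8). Numerator: 6(s + 8) + 4(s - 7) = (6s + 48) + (4s - 28) = 10s + 20
Result: (10s + 20)/[(s - 7)(s + 8)]


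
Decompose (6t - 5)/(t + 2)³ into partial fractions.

(6t - 5) = α(t + 2)² + β(t + 2) + γ. At t = -2: γ = 6·(-2) - 5 = -17. Coefficients: α = 0, β = 6
Result: 6/(t + 2)² - 17/(t + 2)³


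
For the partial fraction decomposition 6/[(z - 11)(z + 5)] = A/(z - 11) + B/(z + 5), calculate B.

Cover-up at z = -5: B = 6/(-5 - 11) = -6/16 = -3/8


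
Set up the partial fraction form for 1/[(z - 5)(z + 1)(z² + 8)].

Two linear + quadratic: P/(z - 5) + Q/(z + 1) + (Rz + S)/(z² + 8)


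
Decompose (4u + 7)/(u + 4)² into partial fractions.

(4u + 7) = P(u + 4) + Q. At u = -4: Q = 4·(-4) + 7 = -9. Coeff of u: P = 4
Result: 4/(u + 4) - 9/(u + 4)²


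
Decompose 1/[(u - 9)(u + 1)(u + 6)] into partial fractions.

Using cover-up method: α = 1/150, β = -1/50, γ = 1/75
Result: (1/150)/(u - 9) - (1/50)/(u + 1) + (1/75)/(u + 6)


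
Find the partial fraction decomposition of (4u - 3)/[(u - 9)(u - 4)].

At u=9: A = (4·9 - 3)/(9 - 4) = 33/5. At u=4: B = (4·4 - 3)/(4 - 9) = -13/5
Result: (33/5)/(u - 9) - (13/5)/(u - 4)


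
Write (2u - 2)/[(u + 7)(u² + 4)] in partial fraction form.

At u=-7: P = (2·(-7) - 2)/((-7)² + 4) = -16/53. Q = -P = 16/53, R = 2 - (-7)·P = -6/53
Result: (-16/53)/(u + 7) + ((16/53)u - 6/53)/(u² + 4)


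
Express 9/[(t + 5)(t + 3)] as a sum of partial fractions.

9/(t + 5)(t + 3) = A/(t + 5) + B/(t + 3). A = 9/(-5 + 3) = -9/2, B = 9/(-3 + 5) = 9/2
Result: (-9/2)/(t + 5) + (9/2)/(t + 3)


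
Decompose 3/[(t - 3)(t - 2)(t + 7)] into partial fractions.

Using cover-up method: P = 3/10, Q = -1/3, R = 1/30
Result: (3/10)/(t - 3) - (1/3)/(t - 2) + (1/30)/(t + 7)


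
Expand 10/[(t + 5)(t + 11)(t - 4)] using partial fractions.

Using cover-up method: P = -5/27, Q = 1/9, R = 2/27
Result: (-5/27)/(t + 5) + (1/9)/(t + 11) + (2/27)/(t - 4)


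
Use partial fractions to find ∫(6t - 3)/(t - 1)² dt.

Decompose: α = 6, β = 6·1 - 3 = 3, so (6t - 3)/(t - 1)² = 6/(t - 1) + 3/(t - 1)². Integrate: ∫ α/(t - 1) dt = 6 ln|(t - 1)|; ∫ β/(t - 1)² dt = -3/(t - 1). Sum: 6 ln|(t - 1)| - 3/(t - 1) + C


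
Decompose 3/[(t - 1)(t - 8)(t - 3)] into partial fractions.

Using cover-up method: P = 3/14, Q = 3/35, R = -3/10
Result: (3/14)/(t - 1) + (3/35)/(t - 8) - (3/10)/(t - 3)


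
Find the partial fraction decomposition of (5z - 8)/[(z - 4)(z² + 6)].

At z=4: α = (5·4 - 8)/(4² + 6) = 6/11. β = -α = -6/11, γ = 5 - 4·α = 31/11
Result: (6/11)/(z - 4) - ((6/11)z - 31/11)/(z² + 6)


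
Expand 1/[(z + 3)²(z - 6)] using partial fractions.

Cover-up at z=6: γ = 1/(6 + 3)² = 1/81. Cover-up at z=-3: β = 1/(-3 - 6) = -1/9. Comparing z² coeff: α = -γ = -1/81
Result: (-1/81)/(z + 3) - (1/9)/(z + 3)² + (1/81)/(z - 6)


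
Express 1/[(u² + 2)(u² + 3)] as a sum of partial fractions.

Coefficient matching gives P = R = 0, Q = 1/(3-2) = 1, S = -Q = -1
Result: 1/(u² + 2) - 1/(u² + 3)


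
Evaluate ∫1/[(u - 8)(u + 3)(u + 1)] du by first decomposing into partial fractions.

Cover-up: α = 1/99, β = 1/22, γ = -1/18. Decomposition: (1/99)/(u - 8) + (1/22)/(u + 3) - (1/18)/(u + 1). Integrate each term: (1/99) ln|(u - 8)| + (1/22) ln|(u + 3)| - (1/18) ln|(u + 1)| + C


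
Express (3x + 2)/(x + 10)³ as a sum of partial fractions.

(3x + 2) = P(x + 10)² + Q(x + 10) + R. At x = -10: R = 3·(-10) + 2 = -28. Coefficients: P = 0, Q = 3
Result: 3/(x + 10)² - 28/(x + 10)³


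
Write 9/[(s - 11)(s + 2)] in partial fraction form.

9/(s - 11)(s + 2) = A/(s - 11) + B/(s + 2). A = 9/(11 + 2) = 9/13, B = 9/(-2 - 11) = -9/13
Result: (9/13)/(s - 11) - (9/13)/(s + 2)


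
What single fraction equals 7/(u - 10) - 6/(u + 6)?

Common denominator (u - 10)(u + 6). Numerator: 7(u + 6) - 6(u - 10) = (7u + 42) - (6u - 60) = u + 102
Result: (u + 102)/[(u - 10)(u + 6)]


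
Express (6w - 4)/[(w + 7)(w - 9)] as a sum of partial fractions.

At w=-7: A = (6·(-7) - 4)/(-7 - 9) = 23/8. At w=9: B = (6·9 - 4)/(9 + 7) = 25/8
Result: (23/8)/(w + 7) + (25/8)/(w - 9)


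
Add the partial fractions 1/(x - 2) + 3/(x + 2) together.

Common denominator (x - 2)(x + 2). Numerator: 1(x + 2) + 3(x - 2) = (x + 2) + (3x - 6) = 4x - 4
Result: (4x - 4)/[(x - 2)(x + 2)]


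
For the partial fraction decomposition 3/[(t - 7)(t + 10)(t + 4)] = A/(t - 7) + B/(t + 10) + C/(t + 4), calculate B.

Cover-up at t = -10: B = 3/[(-10 - 7)(-10 + 4)] = 3/[(-17)(-6)] = 3/102 = 1/34


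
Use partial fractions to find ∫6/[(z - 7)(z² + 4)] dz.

Cover-up at z=7: α = 6/(7²+4) = 6/53. Coeff matching: β = -6/53, γ = -42/53. Decomposition: (6/53)/(z - 7) - ((6/53)z + 42/53)/(z² + 4). Integrate: linear → ln, quadratic → (1/2)ln + arctan: (6/53) ln|(z - 7)| - (3/53) ln(z² + 4) - (21/53) arctan(z/2) + C


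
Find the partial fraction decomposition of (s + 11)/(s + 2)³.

(s + 11) = P(s + 2)² + Q(s + 2) + R. At s = -2: R = 1·(-2) + 11 = 9. Coefficients: P = 0, Q = 1
Result: 1/(s + 2)² + 9/(s + 2)³


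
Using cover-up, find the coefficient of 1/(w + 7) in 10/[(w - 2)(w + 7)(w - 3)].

Cover (w + 7), set w=-7: 10/[(-7 - 2)(-7 - 3)] = 1/9


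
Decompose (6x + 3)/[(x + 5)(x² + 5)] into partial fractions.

At x=-5: A = (6·(-5) + 3)/((-5)² + 5) = -9/10. B = -A = 9/10, C = 6 - (-5)·A = 3/2
Result: (-9/10)/(x + 5) + ((9/10)x + 3/2)/(x² + 5)


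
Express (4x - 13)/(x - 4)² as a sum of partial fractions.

(4x - 13) = P(x - 4) + Q. At x = 4: Q = 4·4 - 13 = 3. Coeff of x: P = 4
Result: 4/(x - 4) + 3/(x - 4)²


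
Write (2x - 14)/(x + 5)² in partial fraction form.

(2x - 14) = α(x + 5) + β. At x = -5: β = 2·(-5) - 14 = -24. Coeff of x: α = 2
Result: 2/(x + 5) - 24/(x + 5)²


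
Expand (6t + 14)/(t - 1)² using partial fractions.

(6t + 14) = α(t - 1) + β. At t = 1: β = 6·1 + 14 = 20. Coeff of t: α = 6
Result: 6/(t - 1) + 20/(t - 1)²


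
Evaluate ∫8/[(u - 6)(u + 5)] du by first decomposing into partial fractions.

Decompose: 8/[(u - 6)(u + 5)] = (8/11)/(u - 6) - (8/11)/(u + 5). Integrate each term: (8/11) ln|(u - 6)| - (8/11) ln|(u + 5)| + C


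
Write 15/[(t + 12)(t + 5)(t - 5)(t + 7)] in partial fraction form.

Using Heaviside cover-up: (-3/119)/(t + 12) - (3/28)/(t + 5) + (1/136)/(t - 5) + (1/8)/(t + 7)


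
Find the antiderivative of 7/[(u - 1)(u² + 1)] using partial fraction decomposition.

Cover-up at u=1: A = 7/(1²+1) = 7/2. Coeff matching: B = -7/2, C = -7/2. Decomposition: (7/2)/(u - 1) - ((7/2)u + 7/2)/(u² + 1). Integrate: linear → ln, quadratic → (1/2)ln + arctan: (7/2) ln|(u - 1)| - (7/4) ln(u² + 1) - (7/2) arctan(u) + C


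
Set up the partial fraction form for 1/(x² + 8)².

Repeated quadratic factor: (Ax + B)/(x² + 8) + (Cx + D)/(x² + 8)²


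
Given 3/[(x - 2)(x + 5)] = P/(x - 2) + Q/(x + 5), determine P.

Cover-up at x = 2: P = 3/(2 + 5) = 3/7


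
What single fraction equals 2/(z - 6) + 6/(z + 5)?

Common denominator (z - 6)(z + 5). Numerator: 2(z + 5) + 6(z - 6) = (2z + 10) + (6z - 36) = 8z - 26
Result: (8z - 26)/[(z - 6)(z + 5)]


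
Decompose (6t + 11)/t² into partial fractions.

(6t + 11) = αt + β. At t = 0: β = 6·0 + 11 = 11. Coeff of t: α = 6
Result: 6/t + 11/t²


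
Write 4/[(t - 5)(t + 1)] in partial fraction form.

4/(t - 5)(t + 1) = P/(t - 5) + Q/(t + 1). P = 4/(5 + 1) = 2/3, Q = 4/(-1 - 5) = -2/3
Result: (2/3)/(t - 5) - (2/3)/(t + 1)


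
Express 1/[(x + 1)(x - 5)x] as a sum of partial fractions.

Using cover-up method: α = 1/6, β = 1/30, γ = -1/5
Result: (1/6)/(x + 1) + (1/30)/(x - 5) - (1/5)/x


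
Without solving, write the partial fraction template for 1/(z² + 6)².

Repeated quadratic factor: (Az + B)/(z² + 6) + (Cz + D)/(z² + 6)²


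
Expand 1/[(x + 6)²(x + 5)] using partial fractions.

Cover-up at x=-5: C = 1/(-5 + 6)² = 1. Cover-up at x=-6: B = 1/(-6 + 5) = -1. Comparing x² coeff: A = -C = -1
Result: -1/(x + 6) - 1/(x + 6)² + 1/(x + 5)


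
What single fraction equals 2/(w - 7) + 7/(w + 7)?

Common denominator (w - 7)(w + 7). Numerator: 2(w + 7) + 7(w - 7) = (2w + 14) + (7w - 49) = 9w - 35
Result: (9w - 35)/[(w - 7)(w + 7)]


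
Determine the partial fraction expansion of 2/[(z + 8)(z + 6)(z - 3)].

Using cover-up method: α = 1/11, β = -1/9, γ = 2/99
Result: (1/11)/(z + 8) - (1/9)/(z + 6) + (2/99)/(z - 3)


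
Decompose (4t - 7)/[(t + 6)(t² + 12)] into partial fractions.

At t=-6: P = (4·(-6) - 7)/((-6)² + 12) = -31/48. Q = -P = 31/48, R = 4 - (-6)·P = 1/8
Result: (-31/48)/(t + 6) + ((31/48)t + 1/8)/(t² + 12)


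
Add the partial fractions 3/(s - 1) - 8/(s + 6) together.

Common denominator (s - 1)(s + 6). Numerator: 3(s + 6) - 8(s - 1) = (3s + 18) - (8s - 8) = -5s + 26
Result: (-5s + 26)/[(s - 1)(s + 6)]


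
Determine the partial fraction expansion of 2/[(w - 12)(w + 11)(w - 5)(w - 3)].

Using Heaviside cover-up: (2/1449)/(w - 12) - (1/2576)/(w + 11) - (1/112)/(w - 5) + (1/126)/(w - 3)


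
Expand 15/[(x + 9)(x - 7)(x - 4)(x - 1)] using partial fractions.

Using Heaviside cover-up: (-3/416)/(x + 9) + (5/96)/(x - 7) - (5/39)/(x - 4) + (1/12)/(x - 1)


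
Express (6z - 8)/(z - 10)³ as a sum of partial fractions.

(6z - 8) = A(z - 10)² + B(z - 10) + C. At z = 10: C = 6·10 - 8 = 52. Coefficients: A = 0, B = 6
Result: 6/(z - 10)² + 52/(z - 10)³


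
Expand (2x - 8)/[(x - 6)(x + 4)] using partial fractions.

At x=6: A = (2·6 - 8)/(6 + 4) = 2/5. At x=-4: B = (2·(-4) - 8)/(-4 - 6) = 8/5
Result: (2/5)/(x - 6) + (8/5)/(x + 4)


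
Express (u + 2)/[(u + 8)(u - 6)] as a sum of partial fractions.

At u=-8: P = (1·(-8) + 2)/(-8 - 6) = 3/7. At u=6: Q = (1·6 + 2)/(6 + 8) = 4/7
Result: (3/7)/(u + 8) + (4/7)/(u - 6)


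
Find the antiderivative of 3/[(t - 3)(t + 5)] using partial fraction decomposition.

Decompose: 3/[(t - 3)(t + 5)] = (3/8)/(t - 3) - (3/8)/(t + 5). Integrate each term: (3/8) ln|(t - 3)| - (3/8) ln|(t + 5)| + C


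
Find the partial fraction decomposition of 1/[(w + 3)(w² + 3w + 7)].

Cover-up at w = -3: A = 1/((-3)² + 3·(-3) + 7) = 1/7. Then B = -A = -1/7, C = -A·(3 - 3) = 0
Result: (1/7)/(w + 3) - ((1/7)w)/(w² + 3w + 7)


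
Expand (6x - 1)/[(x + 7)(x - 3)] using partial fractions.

At x=-7: P = (6·(-7) - 1)/(-7 - 3) = 43/10. At x=3: Q = (6·3 - 1)/(3 + 7) = 17/10
Result: (43/10)/(x + 7) + (17/10)/(x - 3)


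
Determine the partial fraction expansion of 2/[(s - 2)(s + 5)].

2/(s - 2)(s + 5) = A/(s - 2) + B/(s + 5). A = 2/(2 + 5) = 2/7, B = 2/(-5 - 2) = -2/7
Result: (2/7)/(s - 2) - (2/7)/(s + 5)


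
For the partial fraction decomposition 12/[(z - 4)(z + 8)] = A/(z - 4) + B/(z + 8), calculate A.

Cover-up at z = 4: A = 12/(4 + 8) = 12/12 = 1


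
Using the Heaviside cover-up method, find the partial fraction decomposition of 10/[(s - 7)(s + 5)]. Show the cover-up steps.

Cover (s - 7): set s=7, get P = 10/(7 + 5) = 5/6. Cover (s + 5): set s=-5, get Q = 10/(-5 - 7) = -5/6.
Result: (5/6)/(s - 7) - (5/6)/(s + 5)


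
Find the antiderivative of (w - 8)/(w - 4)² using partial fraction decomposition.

Decompose: A = 1, B = 1·4 - 8 = -4, so (w - 8)/(w - 4)² = 1/(w - 4) - 4/(w - 4)². Integrate: ∫ A/(w - 4) dw = ln|(w - 4)|; ∫ B/(w - 4)² dw = 4/(w - 4). Sum: ln|(w - 4)| + 4/(w - 4) + C


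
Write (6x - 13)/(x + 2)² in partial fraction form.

(6x - 13) = A(x + 2) + B. At x = -2: B = 6·(-2) - 13 = -25. Coeff of x: A = 6
Result: 6/(x + 2) - 25/(x + 2)²


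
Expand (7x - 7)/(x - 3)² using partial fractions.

(7x - 7) = P(x - 3) + Q. At x = 3: Q = 7·3 - 7 = 14. Coeff of x: P = 7
Result: 7/(x - 3) + 14/(x - 3)²


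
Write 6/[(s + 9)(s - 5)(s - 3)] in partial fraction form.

Using cover-up method: A = 1/28, B = 3/14, C = -1/4
Result: (1/28)/(s + 9) + (3/14)/(s - 5) - (1/4)/(s - 3)


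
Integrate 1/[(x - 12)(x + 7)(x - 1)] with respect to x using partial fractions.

Cover-up: α = 1/209, β = 1/152, γ = -1/88. Decomposition: (1/209)/(x - 12) + (1/152)/(x + 7) - (1/88)/(x - 1). Integrate each term: (1/209) ln|(x - 12)| + (1/152) ln|(x + 7)| - (1/88) ln|(x - 1)| + C


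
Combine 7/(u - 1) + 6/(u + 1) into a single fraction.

Common denominator (u - 1)(u + 1). Numerator: 7(u + 1) + 6(u - 1) = (7u + 7) + (6u - 6) = 13u + 1
Result: (13u + 1)/[(u - 1)(u + 1)]


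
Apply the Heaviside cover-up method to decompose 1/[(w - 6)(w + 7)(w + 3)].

Cover (w - 6), w=6: P = 1/[(6 + 7)(6 + 3)] = 1/117. Cover (w + 7), w=-7: Q = 1/[(-7 - 6)(-7 + 3)] = 1/52. Cover (w + 3), w=-3: R = 1/[(-3 - 6)(-3 + 7)] = -1/36.
Result: (1/117)/(w - 6) + (1/52)/(w + 7) - (1/36)/(w + 3)


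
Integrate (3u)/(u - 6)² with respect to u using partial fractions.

Decompose: A = 3, B = 3·6 + 0 = 18, so (3u)/(u - 6)² = 3/(u - 6) + 18/(u - 6)². Integrate: ∫ A/(u - 6) du = 3 ln|(u - 6)|; ∫ B/(u - 6)² du = -18/(u - 6). Sum: 3 ln|(u - 6)| - 18/(u - 6) + C


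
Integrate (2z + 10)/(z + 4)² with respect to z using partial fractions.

Decompose: α = 2, β = 2·(-4) + 10 = 2, so (2z + 10)/(z + 4)² = 2/(z + 4) + 2/(z + 4)². Integrate: ∫ α/(z + 4) dz = 2 ln|(z + 4)|; ∫ β/(z + 4)² dz = -2/(z + 4). Sum: 2 ln|(z + 4)| - 2/(z + 4) + C


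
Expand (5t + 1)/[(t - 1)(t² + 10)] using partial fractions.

At t=1: α = (5·1 + 1)/(1² + 10) = 6/11. β = -α = -6/11, γ = 5 - 1·α = 49/11
Result: (6/11)/(t - 1) - ((6/11)t - 49/11)/(t² + 10)


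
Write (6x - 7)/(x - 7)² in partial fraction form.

(6x - 7) = A(x - 7) + B. At x = 7: B = 6·7 - 7 = 35. Coeff of x: A = 6
Result: 6/(x - 7) + 35/(x - 7)²


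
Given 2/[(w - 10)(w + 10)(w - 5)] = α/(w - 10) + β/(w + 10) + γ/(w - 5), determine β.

Cover-up at w = -10: β = 2/[(-10 - 10)(-10 - 5)] = 2/[(-20)(-15)] = 2/300 = 1/150


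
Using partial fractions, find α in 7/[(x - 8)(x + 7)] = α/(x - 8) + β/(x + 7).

Cover-up at x = 8: α = 7/(8 + 7) = 7/15


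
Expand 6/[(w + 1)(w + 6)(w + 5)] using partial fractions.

Using cover-up method: P = 3/10, Q = 6/5, R = -3/2
Result: (3/10)/(w + 1) + (6/5)/(w + 6) - (3/2)/(w + 5)


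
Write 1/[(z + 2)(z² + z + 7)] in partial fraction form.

Cover-up at z = -2: A = 1/((-2)² + 1·(-2) + 7) = 1/9. Then B = -A = -1/9, C = -A·(1 - 2) = 1/9
Result: (1/9)/(z + 2) - ((1/9)z - 1/9)/(z² + z + 7)


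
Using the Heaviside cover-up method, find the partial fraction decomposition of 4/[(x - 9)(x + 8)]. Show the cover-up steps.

Cover (x - 9): set x=9, get P = 4/(9 + 8) = 4/17. Cover (x + 8): set x=-8, get Q = 4/(-8 - 9) = -4/17.
Result: (4/17)/(x - 9) - (4/17)/(x + 8)


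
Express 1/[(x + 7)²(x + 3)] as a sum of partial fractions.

Cover-up at x=-3: C = 1/(-3 + 7)² = 1/16. Cover-up at x=-7: B = 1/(-7 + 3) = -1/4. Comparing x² coeff: A = -C = -1/16
Result: (-1/16)/(x + 7) - (1/4)/(x + 7)² + (1/16)/(x + 3)


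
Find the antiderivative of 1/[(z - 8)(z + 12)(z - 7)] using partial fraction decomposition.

Cover-up: α = 1/20, β = 1/380, γ = -1/19. Decomposition: (1/20)/(z - 8) + (1/380)/(z + 12) - (1/19)/(z - 7). Integrate each term: (1/20) ln|(z - 8)| + (1/380) ln|(z + 12)| - (1/19) ln|(z - 7)| + C


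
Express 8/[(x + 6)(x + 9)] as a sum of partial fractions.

8/(x + 6)(x + 9) = P/(x + 6) + Q/(x + 9). P = 8/(-6 + 9) = 8/3, Q = 8/(-9 + 6) = -8/3
Result: (8/3)/(x + 6) - (8/3)/(x + 9)


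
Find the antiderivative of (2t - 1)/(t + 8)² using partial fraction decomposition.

Decompose: A = 2, B = 2·(-8) - 1 = -17, so (2t - 1)/(t + 8)² = 2/(t + 8) - 17/(t + 8)². Integrate: ∫ A/(t + 8) dt = 2 ln|(t + 8)|; ∫ B/(t + 8)² dt = 17/(t + 8). Sum: 2 ln|(t + 8)| + 17/(t + 8) + C


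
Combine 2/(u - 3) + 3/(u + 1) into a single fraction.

Common denominator (u - 3)(u + 1). Numerator: 2(u + 1) + 3(u - 3) = (2u + 2) + (3u - 9) = 5u - 7
Result: (5u - 7)/[(u - 3)(u + 1)]


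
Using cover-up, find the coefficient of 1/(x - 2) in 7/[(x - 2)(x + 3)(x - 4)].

Cover (x - 2), set x=2: 7/[(2 + 3)(2 - 4)] = -7/10


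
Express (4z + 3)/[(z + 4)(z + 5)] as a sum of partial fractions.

At z=-4: A = (4·(-4) + 3)/(-4 + 5) = -13. At z=-5: B = (4·(-5) + 3)/(-5 + 4) = 17
Result: -13/(z + 4) + 17/(z + 5)


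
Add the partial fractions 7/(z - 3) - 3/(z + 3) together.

Common denominator (z - 3)(z + 3). Numerator: 7(z + 3) - 3(z - 3) = (7z + 21) - (3z - 9) = 4z + 30
Result: (4z + 30)/[(z - 3)(z + 3)]


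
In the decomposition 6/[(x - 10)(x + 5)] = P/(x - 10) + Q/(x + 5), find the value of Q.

Cover-up at x = -5: Q = 6/(-5 - 10) = -6/15 = -2/5


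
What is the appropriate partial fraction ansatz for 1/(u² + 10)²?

Repeated quadratic factor: (Au + B)/(u² + 10) + (Cu + D)/(u² + 10)²


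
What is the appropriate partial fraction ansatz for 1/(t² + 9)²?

Repeated quadratic factor: (Pt + Q)/(t² + 9) + (Rt + S)/(t² + 9)²


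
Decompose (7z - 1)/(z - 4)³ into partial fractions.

(7z - 1) = α(z - 4)² + β(z - 4) + γ. At z = 4: γ = 7·4 - 1 = 27. Coefficients: α = 0, β = 7
Result: 7/(z - 4)² + 27/(z - 4)³


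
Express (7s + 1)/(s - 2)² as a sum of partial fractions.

(7s + 1) = A(s - 2) + B. At s = 2: B = 7·2 + 1 = 15. Coeff of s: A = 7
Result: 7/(s - 2) + 15/(s - 2)²


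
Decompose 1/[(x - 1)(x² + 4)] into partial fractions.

Cover-up at x = 1: A = 1/(1² + 4) = 1/5. Then B = -A = -1/5, C = -A·(0 + 1) = -1/5
Result: (1/5)/(x - 1) - ((1/5)x + 1/5)/(x² + 4)


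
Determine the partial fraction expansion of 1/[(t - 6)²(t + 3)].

Cover-up at t=-3: C = 1/(-3 - 6)² = 1/81. Cover-up at t=6: B = 1/(6 + 3) = 1/9. Comparing t² coeff: A = -C = -1/81
Result: (-1/81)/(t - 6) + (1/9)/(t - 6)² + (1/81)/(t + 3)


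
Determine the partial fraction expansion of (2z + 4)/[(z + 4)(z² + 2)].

At z=-4: A = (2·(-4) + 4)/((-4)² + 2) = -2/9. B = -A = 2/9, C = 2 - (-4)·A = 10/9
Result: (-2/9)/(z + 4) + ((2/9)z + 10/9)/(z² + 2)


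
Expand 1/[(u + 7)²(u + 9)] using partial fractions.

Cover-up at u=-9: R = 1/(-9 + 7)² = 1/4. Cover-up at u=-7: Q = 1/(-7 + 9) = 1/2. Comparing u² coeff: P = -R = -1/4
Result: (-1/4)/(u + 7) + (1/2)/(u + 7)² + (1/4)/(u + 9)


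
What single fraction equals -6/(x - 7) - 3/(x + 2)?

Common denominator (x - 7)(x + 2). Numerator: -6(x + 2) - 3(x - 7) = (-6x - 12) - (3x - 21) = -9x + 9
Result: (-9x + 9)/[(x - 7)(x + 2)]


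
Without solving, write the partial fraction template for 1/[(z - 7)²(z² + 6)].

Repeated linear + quadratic: P/(z - 7) + Q/(z - 7)² + (Rz + S)/(z² + 6)


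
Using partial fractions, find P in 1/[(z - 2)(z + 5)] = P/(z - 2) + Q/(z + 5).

Cover-up at z = 2: P = 1/(2 + 5) = 1/7


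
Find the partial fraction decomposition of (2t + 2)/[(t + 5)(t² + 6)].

At t=-5: P = (2·(-5) + 2)/((-5)² + 6) = -8/31. Q = -P = 8/31, R = 2 - (-5)·P = 22/31
Result: (-8/31)/(t + 5) + ((8/31)t + 22/31)/(t² + 6)


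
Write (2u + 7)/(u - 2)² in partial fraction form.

(2u + 7) = P(u - 2) + Q. At u = 2: Q = 2·2 + 7 = 11. Coeff of u: P = 2
Result: 2/(u - 2) + 11/(u - 2)²
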